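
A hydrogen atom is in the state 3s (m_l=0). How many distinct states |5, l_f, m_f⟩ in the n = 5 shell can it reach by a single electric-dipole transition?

E1 requires Δl = ±1, so l_f ∈ {-1, 1}; with 0 ≤ l_f ≤ n_f−1 = 4, the allowed l_f values are {1}.
For l_f = 1: m_f ∈ {m_i−1, m_i, m_i+1} ∩ [−1, 1] = {-1, 0, 1} → 3 states.
Total: 3.

3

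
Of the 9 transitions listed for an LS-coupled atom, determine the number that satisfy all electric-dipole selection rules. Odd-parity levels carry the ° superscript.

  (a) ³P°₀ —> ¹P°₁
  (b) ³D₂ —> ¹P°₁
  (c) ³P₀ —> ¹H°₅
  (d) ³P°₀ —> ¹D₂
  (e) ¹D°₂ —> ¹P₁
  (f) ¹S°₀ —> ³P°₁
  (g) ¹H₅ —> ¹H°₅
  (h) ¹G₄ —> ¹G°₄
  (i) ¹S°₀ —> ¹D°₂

3

(a) forbidden (parity, ΔS fail)
(b) forbidden (ΔS fails)
(c) forbidden (ΔS, ΔL, ΔJ fail)
(d) forbidden (ΔS, ΔJ fail)
(e) allowed
(f) forbidden (parity, ΔS fail)
(g) allowed
(h) allowed
(i) forbidden (parity, ΔL, ΔJ fail)
Total allowed: 3 of 9.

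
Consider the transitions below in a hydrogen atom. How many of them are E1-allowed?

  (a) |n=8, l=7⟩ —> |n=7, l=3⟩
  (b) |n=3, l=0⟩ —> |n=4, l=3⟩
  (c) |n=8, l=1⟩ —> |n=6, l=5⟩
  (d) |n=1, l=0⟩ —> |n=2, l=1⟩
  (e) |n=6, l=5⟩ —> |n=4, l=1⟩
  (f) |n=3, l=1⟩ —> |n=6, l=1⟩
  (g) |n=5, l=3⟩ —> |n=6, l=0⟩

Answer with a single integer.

(a) forbidden — Δl = -4 (E1 requires Δl = ±1)
(b) forbidden — Δl = +3 (E1 requires Δl = ±1)
(c) forbidden — Δl = +4 (E1 requires Δl = ±1)
(d) allowed
(e) forbidden — Δl = -4 (E1 requires Δl = ±1)
(f) forbidden — Δl = +0 (E1 requires Δl = ±1)
(g) forbidden — Δl = -3 (E1 requires Δl = ±1)
Total allowed: 1 of 7.

1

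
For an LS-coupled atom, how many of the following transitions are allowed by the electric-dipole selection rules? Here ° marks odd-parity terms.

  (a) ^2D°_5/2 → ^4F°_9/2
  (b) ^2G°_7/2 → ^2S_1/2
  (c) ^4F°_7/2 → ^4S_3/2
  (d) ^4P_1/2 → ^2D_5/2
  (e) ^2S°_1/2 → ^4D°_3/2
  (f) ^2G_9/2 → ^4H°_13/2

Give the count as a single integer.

(a) forbidden (parity, ΔS, ΔJ fail)
(b) forbidden (ΔL, ΔJ fail)
(c) forbidden (ΔL, ΔJ fail)
(d) forbidden (parity, ΔS, ΔJ fail)
(e) forbidden (parity, ΔS, ΔL fail)
(f) forbidden (ΔS, ΔJ fail)
Total allowed: 0 of 6.

0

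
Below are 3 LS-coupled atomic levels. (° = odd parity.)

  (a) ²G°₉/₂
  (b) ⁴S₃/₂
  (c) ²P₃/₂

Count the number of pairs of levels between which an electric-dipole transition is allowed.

0

(a)–(b): forbidden (ΔS, ΔL, ΔJ).
(a)–(c): forbidden (ΔL, ΔJ).
(b)–(c): forbidden (parity, ΔS).
Allowed pairs: 0 of 3.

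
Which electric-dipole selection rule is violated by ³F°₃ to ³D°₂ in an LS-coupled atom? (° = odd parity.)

parity

Parity must change: odd → odd — violated.
ΔS = 0: S: 1 → 1 — satisfied.
ΔL = 0, ±1 (not L=0↔0): L: 3 → 2, ΔL = -1 — satisfied.
ΔJ = 0, ±1 (not J=0↔0): J: 3 → 2, ΔJ = -1 — satisfied.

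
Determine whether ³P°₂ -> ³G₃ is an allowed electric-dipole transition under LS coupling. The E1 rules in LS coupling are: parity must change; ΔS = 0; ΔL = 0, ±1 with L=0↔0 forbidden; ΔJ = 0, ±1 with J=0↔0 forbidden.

ΔS = 0: S: 1 → 1 — passes.
ΔJ = 0, ±1 (not J=0↔0): J: 2 → 3, ΔJ = +1 — passes.
Parity must change: odd → even — passes.
ΔL = 0, ±1 (not L=0↔0): L: 1 → 4, ΔL = +3 — fails.
Rule(s) violated: ΔL.

forbidden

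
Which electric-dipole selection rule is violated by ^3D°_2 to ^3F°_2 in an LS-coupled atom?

parity

Parity must change: odd → odd — fails.
ΔS = 0: S: 1 → 1 — passes.
ΔL = 0, ±1 (not L=0↔0): L: 2 → 3, ΔL = +1 — passes.
ΔJ = 0, ±1 (not J=0↔0): J: 2 → 2, ΔJ = +0 — passes.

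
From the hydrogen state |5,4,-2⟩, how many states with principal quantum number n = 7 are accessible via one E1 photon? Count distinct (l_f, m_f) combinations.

6

E1 requires Δl = ±1, so l_f ∈ {3, 5}; with 0 ≤ l_f ≤ n_f−1 = 6, the allowed l_f values are {3, 5}.
For l_f = 3: m_f ∈ {m_i−1, m_i, m_i+1} ∩ [−3, 3] = {-3, -2, -1} → 3 states.
For l_f = 5: m_f ∈ {m_i−1, m_i, m_i+1} ∩ [−5, 5] = {-3, -2, -1} → 3 states.
Total: 6.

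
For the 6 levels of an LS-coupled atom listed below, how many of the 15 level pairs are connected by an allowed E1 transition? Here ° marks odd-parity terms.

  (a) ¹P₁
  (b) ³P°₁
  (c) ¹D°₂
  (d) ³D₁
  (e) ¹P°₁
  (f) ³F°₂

(a)–(b): forbidden (ΔS).
(a)–(c): allowed.
(a)–(d): forbidden (parity, ΔS).
(a)–(e): allowed.
(a)–(f): forbidden (ΔS, ΔL).
(b)–(c): forbidden (parity, ΔS).
(b)–(d): allowed.
(b)–(e): forbidden (parity, ΔS).
(b)–(f): forbidden (parity, ΔL).
(c)–(d): forbidden (ΔS).
(c)–(e): forbidden (parity).
(c)–(f): forbidden (parity, ΔS).
(d)–(e): forbidden (ΔS).
(d)–(f): allowed.
(e)–(f): forbidden (parity, ΔS, ΔL).
Allowed pairs: 4 of 15.

4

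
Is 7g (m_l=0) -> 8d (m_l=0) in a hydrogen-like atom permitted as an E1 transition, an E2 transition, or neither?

E2

Δl = 2 − 4 = -2; l_i + l_f = 6.
Δm_l = +0.
E1 (Δl = ±1, |Δm_l| ≤ 1): not satisfied.
E2 (Δl = 0,±2, l_i+l_f ≥ 2, |Δm_l| ≤ 2): satisfied.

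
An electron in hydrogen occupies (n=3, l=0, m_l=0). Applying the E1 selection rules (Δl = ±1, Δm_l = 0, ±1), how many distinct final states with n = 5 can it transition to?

E1 requires Δl = ±1, so l_f ∈ {-1, 1}; with 0 ≤ l_f ≤ n_f−1 = 4, the allowed l_f values are {1}.
For l_f = 1: m_f ∈ {m_i−1, m_i, m_i+1} ∩ [−1, 1] = {-1, 0, 1} → 3 states.
Total: 3.

3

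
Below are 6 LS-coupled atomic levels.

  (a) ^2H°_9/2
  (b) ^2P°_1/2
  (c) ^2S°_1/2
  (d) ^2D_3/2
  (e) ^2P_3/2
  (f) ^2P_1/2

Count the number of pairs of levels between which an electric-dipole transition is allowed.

(a)–(b): forbidden (parity, ΔL, ΔJ).
(a)–(c): forbidden (parity, ΔL, ΔJ).
(a)–(d): forbidden (ΔL, ΔJ).
(a)–(e): forbidden (ΔL, ΔJ).
(a)–(f): forbidden (ΔL, ΔJ).
(b)–(c): forbidden (parity).
(b)–(d): allowed.
(b)–(e): allowed.
(b)–(f): allowed.
(c)–(d): forbidden (ΔL).
(c)–(e): allowed.
(c)–(f): allowed.
(d)–(e): forbidden (parity).
(d)–(f): forbidden (parity).
(e)–(f): forbidden (parity).
Allowed pairs: 5 of 15.

5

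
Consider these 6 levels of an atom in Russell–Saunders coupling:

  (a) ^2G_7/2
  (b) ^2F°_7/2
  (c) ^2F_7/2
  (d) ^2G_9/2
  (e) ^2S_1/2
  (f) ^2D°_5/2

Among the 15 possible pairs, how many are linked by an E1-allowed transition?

4

(a)–(b): allowed.
(a)–(c): forbidden (parity).
(a)–(d): forbidden (parity).
(a)–(e): forbidden (parity, ΔL, ΔJ).
(a)–(f): forbidden (ΔL).
(b)–(c): allowed.
(b)–(d): allowed.
(b)–(e): forbidden (ΔL, ΔJ).
(b)–(f): forbidden (parity).
(c)–(d): forbidden (parity).
(c)–(e): forbidden (parity, ΔL, ΔJ).
(c)–(f): allowed.
(d)–(e): forbidden (parity, ΔL, ΔJ).
(d)–(f): forbidden (ΔL, ΔJ).
(e)–(f): forbidden (ΔL, ΔJ).
Allowed pairs: 4 of 15.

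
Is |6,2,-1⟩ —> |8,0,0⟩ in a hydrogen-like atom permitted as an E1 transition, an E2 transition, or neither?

Δl = 0 − 2 = -2; l_i + l_f = 2.
Δm_l = +1.
E1 (Δl = ±1, |Δm_l| ≤ 1): not satisfied.
E2 (Δl = 0,±2, l_i+l_f ≥ 2, |Δm_l| ≤ 2): satisfied.

E2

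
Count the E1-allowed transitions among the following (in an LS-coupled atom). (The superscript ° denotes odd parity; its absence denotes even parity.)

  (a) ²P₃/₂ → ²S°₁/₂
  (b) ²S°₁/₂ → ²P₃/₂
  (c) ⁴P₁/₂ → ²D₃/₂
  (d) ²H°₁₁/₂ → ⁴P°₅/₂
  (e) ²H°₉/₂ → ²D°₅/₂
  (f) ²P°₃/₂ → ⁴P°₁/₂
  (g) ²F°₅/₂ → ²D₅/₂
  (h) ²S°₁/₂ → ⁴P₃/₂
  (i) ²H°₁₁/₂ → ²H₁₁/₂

(a) allowed
(b) allowed
(c) forbidden (parity, ΔS fail)
(d) forbidden (parity, ΔS, ΔL, ΔJ fail)
(e) forbidden (parity, ΔL, ΔJ fail)
(f) forbidden (parity, ΔS fail)
(g) allowed
(h) forbidden (ΔS fails)
(i) allowed
Total allowed: 4 of 9.

4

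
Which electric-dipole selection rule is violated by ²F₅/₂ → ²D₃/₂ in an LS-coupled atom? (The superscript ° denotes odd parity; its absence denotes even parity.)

Reading off the term symbols: S 1/2→1/2, L 3→2, J 5/2→3/2, parity even→even.
ΔS = 0: S: 1/2 → 1/2 — satisfied.
ΔL = 0, ±1 (not L=0↔0): L: 3 → 2, ΔL = -1 — satisfied.
ΔJ = 0, ±1 (not J=0↔0): J: 5/2 → 3/2, ΔJ = -1 — satisfied.
Parity must change: even → even — violated.

parity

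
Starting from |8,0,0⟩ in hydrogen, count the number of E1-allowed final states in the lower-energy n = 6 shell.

E1 requires Δl = ±1, so l_f ∈ {-1, 1}; with 0 ≤ l_f ≤ n_f−1 = 5, the allowed l_f values are {1}.
For l_f = 1: m_f ∈ {m_i−1, m_i, m_i+1} ∩ [−1, 1] = {-1, 0, 1} → 3 states.
Total: 3.

3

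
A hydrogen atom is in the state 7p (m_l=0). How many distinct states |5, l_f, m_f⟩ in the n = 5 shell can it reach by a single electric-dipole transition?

E1 requires Δl = ±1, so l_f ∈ {0, 2}; with 0 ≤ l_f ≤ n_f−1 = 4, the allowed l_f values are {0, 2}.
For l_f = 0: m_f ∈ {m_i−1, m_i, m_i+1} ∩ [−0, 0] = {0} → 1 state.
For l_f = 2: m_f ∈ {m_i−1, m_i, m_i+1} ∩ [−2, 2] = {-1, 0, 1} → 3 states.
Total: 4.

4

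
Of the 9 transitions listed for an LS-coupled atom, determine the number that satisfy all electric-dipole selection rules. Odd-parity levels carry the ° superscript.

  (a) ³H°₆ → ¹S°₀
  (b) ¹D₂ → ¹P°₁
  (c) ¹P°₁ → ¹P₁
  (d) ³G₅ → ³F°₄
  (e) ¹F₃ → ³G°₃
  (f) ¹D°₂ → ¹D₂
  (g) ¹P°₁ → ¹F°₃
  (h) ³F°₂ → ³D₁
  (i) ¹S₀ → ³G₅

5

(a) forbidden (parity, ΔS, ΔL, ΔJ fail)
(b) allowed
(c) allowed
(d) allowed
(e) forbidden (ΔS fails)
(f) allowed
(g) forbidden (parity, ΔL, ΔJ fail)
(h) allowed
(i) forbidden (parity, ΔS, ΔL, ΔJ fail)
Total allowed: 5 of 9.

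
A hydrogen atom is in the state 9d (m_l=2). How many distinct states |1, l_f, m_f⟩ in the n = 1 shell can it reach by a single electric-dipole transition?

E1 requires l_f ∈ {1, 3}, but neither lies in [0, 0], so no final state is reachable.
Total: 0.

0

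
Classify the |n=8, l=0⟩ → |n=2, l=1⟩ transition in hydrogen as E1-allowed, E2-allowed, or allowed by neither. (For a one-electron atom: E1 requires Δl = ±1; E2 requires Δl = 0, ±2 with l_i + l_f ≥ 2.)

Δl = 1 − 0 = +1; l_i + l_f = 1.
E1 (Δl = ±1): satisfied.
E2 (Δl = 0,±2, l_i+l_f ≥ 2): not satisfied.

E1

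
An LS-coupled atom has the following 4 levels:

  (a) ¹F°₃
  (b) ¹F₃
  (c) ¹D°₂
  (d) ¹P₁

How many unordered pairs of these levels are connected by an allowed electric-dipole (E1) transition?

(a)–(b): allowed.
(a)–(c): forbidden (parity).
(a)–(d): forbidden (ΔL, ΔJ).
(b)–(c): allowed.
(b)–(d): forbidden (parity, ΔL, ΔJ).
(c)–(d): allowed.
Allowed pairs: 3 of 6.

3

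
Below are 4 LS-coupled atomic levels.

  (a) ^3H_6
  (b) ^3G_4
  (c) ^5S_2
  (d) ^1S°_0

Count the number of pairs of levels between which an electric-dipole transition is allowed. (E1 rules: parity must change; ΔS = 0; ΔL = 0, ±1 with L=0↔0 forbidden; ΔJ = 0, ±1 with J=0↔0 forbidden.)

(a)–(b): forbidden (parity, ΔJ).
(a)–(c): forbidden (parity, ΔS, ΔL, ΔJ).
(a)–(d): forbidden (ΔS, ΔL, ΔJ).
(b)–(c): forbidden (parity, ΔS, ΔL, ΔJ).
(b)–(d): forbidden (ΔS, ΔL, ΔJ).
(c)–(d): forbidden (ΔS, ΔL, ΔJ).
Allowed pairs: 0 of 6.

0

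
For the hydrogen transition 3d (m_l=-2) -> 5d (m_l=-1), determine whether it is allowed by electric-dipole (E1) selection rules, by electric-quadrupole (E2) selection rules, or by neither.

Δl = 2 − 2 = +0; l_i + l_f = 4.
Δm_l = +1.
E1 (Δl = ±1, |Δm_l| ≤ 1): not satisfied.
E2 (Δl = 0,±2, l_i+l_f ≥ 2, |Δm_l| ≤ 2): satisfied.

E2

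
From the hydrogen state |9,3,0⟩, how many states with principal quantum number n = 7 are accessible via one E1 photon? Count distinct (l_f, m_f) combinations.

6

E1 requires Δl = ±1, so l_f ∈ {2, 4}; with 0 ≤ l_f ≤ n_f−1 = 6, the allowed l_f values are {2, 4}.
For l_f = 2: m_f ∈ {m_i−1, m_i, m_i+1} ∩ [−2, 2] = {-1, 0, 1} → 3 states.
For l_f = 4: m_f ∈ {m_i−1, m_i, m_i+1} ∩ [−4, 4] = {-1, 0, 1} → 3 states.
Total: 6.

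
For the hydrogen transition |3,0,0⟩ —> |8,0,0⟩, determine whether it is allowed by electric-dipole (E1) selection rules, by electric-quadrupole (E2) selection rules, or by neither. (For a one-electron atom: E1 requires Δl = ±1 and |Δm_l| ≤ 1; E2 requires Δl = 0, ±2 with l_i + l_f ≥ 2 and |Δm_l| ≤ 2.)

neither

Δl = 0 − 0 = +0; l_i + l_f = 0.
Δm_l = +0.
E1 (Δl = ±1, |Δm_l| ≤ 1): not satisfied.
E2 (Δl = 0,±2, l_i+l_f ≥ 2, |Δm_l| ≤ 2): not satisfied.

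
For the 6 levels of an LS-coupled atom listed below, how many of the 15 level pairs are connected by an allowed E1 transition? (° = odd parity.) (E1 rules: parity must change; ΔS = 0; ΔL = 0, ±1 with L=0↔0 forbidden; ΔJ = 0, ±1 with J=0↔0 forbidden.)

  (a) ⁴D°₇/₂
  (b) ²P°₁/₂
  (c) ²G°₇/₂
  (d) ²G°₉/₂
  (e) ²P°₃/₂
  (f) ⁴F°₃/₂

0

(a)–(b): forbidden (parity, ΔS, ΔJ).
(a)–(c): forbidden (parity, ΔS, ΔL).
(a)–(d): forbidden (parity, ΔS, ΔL).
(a)–(e): forbidden (parity, ΔS, ΔJ).
(a)–(f): forbidden (parity, ΔJ).
(b)–(c): forbidden (parity, ΔL, ΔJ).
(b)–(d): forbidden (parity, ΔL, ΔJ).
(b)–(e): forbidden (parity).
(b)–(f): forbidden (parity, ΔS, ΔL).
(c)–(d): forbidden (parity).
(c)–(e): forbidden (parity, ΔL, ΔJ).
(c)–(f): forbidden (parity, ΔS, ΔJ).
(d)–(e): forbidden (parity, ΔL, ΔJ).
(d)–(f): forbidden (parity, ΔS, ΔJ).
(e)–(f): forbidden (parity, ΔS, ΔL).
Allowed pairs: 0 of 15.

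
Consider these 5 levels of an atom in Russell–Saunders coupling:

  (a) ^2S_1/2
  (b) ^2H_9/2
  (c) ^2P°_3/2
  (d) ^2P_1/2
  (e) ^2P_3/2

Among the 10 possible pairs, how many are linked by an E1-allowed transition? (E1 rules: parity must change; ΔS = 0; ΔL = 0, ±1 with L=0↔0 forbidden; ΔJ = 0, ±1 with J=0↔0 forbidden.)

(a)–(b): forbidden (parity, ΔL, ΔJ).
(a)–(c): allowed.
(a)–(d): forbidden (parity).
(a)–(e): forbidden (parity).
(b)–(c): forbidden (ΔL, ΔJ).
(b)–(d): forbidden (parity, ΔL, ΔJ).
(b)–(e): forbidden (parity, ΔL, ΔJ).
(c)–(d): allowed.
(c)–(e): allowed.
(d)–(e): forbidden (parity).
Allowed pairs: 3 of 10.

3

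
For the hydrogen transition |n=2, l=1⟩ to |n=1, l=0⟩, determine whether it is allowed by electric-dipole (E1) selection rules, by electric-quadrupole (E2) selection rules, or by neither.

E1

Δl = 0 − 1 = -1; l_i + l_f = 1.
E1 (Δl = ±1): satisfied.
E2 (Δl = 0,±2, l_i+l_f ≥ 2): not satisfied.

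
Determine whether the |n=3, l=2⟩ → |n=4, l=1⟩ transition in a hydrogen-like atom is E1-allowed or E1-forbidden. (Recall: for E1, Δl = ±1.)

Initial l = 2, final l = 1, so Δl = -1. E1 requires Δl = ±1: ✓.
All E1 selection rules are satisfied.

allowed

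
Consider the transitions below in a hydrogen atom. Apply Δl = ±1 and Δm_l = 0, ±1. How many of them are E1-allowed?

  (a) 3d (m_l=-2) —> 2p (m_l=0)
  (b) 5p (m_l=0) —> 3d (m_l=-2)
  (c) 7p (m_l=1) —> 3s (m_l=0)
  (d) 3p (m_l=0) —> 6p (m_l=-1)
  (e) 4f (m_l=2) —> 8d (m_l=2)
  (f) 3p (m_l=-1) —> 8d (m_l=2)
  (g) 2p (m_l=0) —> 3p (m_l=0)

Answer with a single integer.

2

(a) forbidden — Δm_l = +2 (E1 requires Δm_l = 0, ±1)
(b) forbidden — Δm_l = -2 (E1 requires Δm_l = 0, ±1)
(c) allowed
(d) forbidden — Δl = +0 (E1 requires Δl = ±1)
(e) allowed
(f) forbidden — Δm_l = +3 (E1 requires Δm_l = 0, ±1)
(g) forbidden — Δl = +0 (E1 requires Δl = ±1)
Total allowed: 2 of 7.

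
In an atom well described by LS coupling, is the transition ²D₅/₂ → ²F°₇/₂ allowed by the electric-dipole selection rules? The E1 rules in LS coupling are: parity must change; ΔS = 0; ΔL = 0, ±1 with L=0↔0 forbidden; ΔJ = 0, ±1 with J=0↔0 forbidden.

allowed

Initial level: S=1/2, L=2, J=5/2, parity even. Final level: S=1/2, L=3, J=7/2, parity odd.
Parity must change: even → odd — satisfied.
ΔS = 0: S: 1/2 → 1/2 — satisfied.
ΔL = 0, ±1 (not L=0↔0): L: 2 → 3, ΔL = +1 — satisfied.
ΔJ = 0, ±1 (not J=0↔0): J: 5/2 → 7/2, ΔJ = +1 — satisfied.
All four E1 rules are satisfied.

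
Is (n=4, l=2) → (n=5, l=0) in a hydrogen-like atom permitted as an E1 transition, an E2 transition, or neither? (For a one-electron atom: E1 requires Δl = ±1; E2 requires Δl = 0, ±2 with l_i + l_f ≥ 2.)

E2

Δl = 0 − 2 = -2; l_i + l_f = 2.
E1 (Δl = ±1): not satisfied.
E2 (Δl = 0,±2, l_i+l_f ≥ 2): satisfied.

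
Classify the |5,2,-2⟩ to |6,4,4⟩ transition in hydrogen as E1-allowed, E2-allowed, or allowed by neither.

Δl = 4 − 2 = +2; l_i + l_f = 6.
Δm_l = +6.
E1 (Δl = ±1, |Δm_l| ≤ 1): not satisfied.
E2 (Δl = 0,±2, l_i+l_f ≥ 2, |Δm_l| ≤ 2): not satisfied.

neither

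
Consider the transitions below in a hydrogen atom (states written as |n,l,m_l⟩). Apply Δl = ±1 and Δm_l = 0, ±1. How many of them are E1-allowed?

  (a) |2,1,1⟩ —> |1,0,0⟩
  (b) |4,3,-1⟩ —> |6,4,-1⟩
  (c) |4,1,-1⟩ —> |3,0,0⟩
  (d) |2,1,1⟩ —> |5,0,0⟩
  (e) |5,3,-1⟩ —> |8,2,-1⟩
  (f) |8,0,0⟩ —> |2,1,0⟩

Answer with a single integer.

(a) allowed
(b) allowed
(c) allowed
(d) allowed
(e) allowed
(f) allowed
Total allowed: 6 of 6.

6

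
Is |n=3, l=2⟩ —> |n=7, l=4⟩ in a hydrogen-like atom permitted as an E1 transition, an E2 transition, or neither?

E2

Δl = 4 − 2 = +2; l_i + l_f = 6.
E1 (Δl = ±1): not satisfied.
E2 (Δl = 0,±2, l_i+l_f ≥ 2): satisfied.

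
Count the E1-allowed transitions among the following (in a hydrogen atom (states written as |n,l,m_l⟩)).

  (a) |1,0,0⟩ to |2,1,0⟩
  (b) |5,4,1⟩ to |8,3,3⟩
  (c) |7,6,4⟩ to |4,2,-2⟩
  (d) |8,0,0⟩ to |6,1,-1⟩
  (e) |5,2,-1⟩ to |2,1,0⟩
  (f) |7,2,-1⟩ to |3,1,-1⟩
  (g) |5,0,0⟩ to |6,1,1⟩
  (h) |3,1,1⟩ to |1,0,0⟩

(a) allowed
(b) forbidden — Δm_l = +2 (E1 requires Δm_l = 0, ±1)
(c) forbidden — Δl = -4 (E1 requires Δl = ±1); Δm_l = -6 (E1 requires Δm_l = 0, ±1)
(d) allowed
(e) allowed
(f) allowed
(g) allowed
(h) allowed
Total allowed: 6 of 8.

6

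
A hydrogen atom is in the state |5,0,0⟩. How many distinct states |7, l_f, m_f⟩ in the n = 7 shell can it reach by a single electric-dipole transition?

3

E1 requires Δl = ±1, so l_f ∈ {-1, 1}; with 0 ≤ l_f ≤ n_f−1 = 6, the allowed l_f values are {1}.
For l_f = 1: m_f ∈ {m_i−1, m_i, m_i+1} ∩ [−1, 1] = {-1, 0, 1} → 3 states.
Total: 3.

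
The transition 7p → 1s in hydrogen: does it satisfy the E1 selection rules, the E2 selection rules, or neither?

E1

Δl = 0 − 1 = -1; l_i + l_f = 1.
E1 (Δl = ±1): satisfied.
E2 (Δl = 0,±2, l_i+l_f ≥ 2): not satisfied.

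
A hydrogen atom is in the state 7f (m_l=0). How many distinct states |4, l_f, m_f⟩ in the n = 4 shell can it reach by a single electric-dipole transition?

E1 requires Δl = ±1, so l_f ∈ {2, 4}; with 0 ≤ l_f ≤ n_f−1 = 3, the allowed l_f values are {2}.
For l_f = 2: m_f ∈ {m_i−1, m_i, m_i+1} ∩ [−2, 2] = {-1, 0, 1} → 3 states.
Total: 3.

3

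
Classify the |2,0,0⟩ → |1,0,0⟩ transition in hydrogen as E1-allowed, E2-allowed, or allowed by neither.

neither

Δl = 0 − 0 = +0; l_i + l_f = 0.
Δm_l = +0.
E1 (Δl = ±1, |Δm_l| ≤ 1): not satisfied.
E2 (Δl = 0,±2, l_i+l_f ≥ 2, |Δm_l| ≤ 2): not satisfied.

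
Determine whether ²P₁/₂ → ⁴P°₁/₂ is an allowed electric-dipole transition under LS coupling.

forbidden

Initial level: S=1/2, L=1, J=1/2, parity even. Final level: S=3/2, L=1, J=1/2, parity odd.
Parity must change: even → odd — passes.
ΔS = 0: S: 1/2 → 3/2 — fails.
ΔL = 0, ±1 (not L=0↔0): L: 1 → 1, ΔL = +0 — passes.
ΔJ = 0, ±1 (not J=0↔0): J: 1/2 → 1/2, ΔJ = +0 — passes.
Rule(s) violated: ΔS.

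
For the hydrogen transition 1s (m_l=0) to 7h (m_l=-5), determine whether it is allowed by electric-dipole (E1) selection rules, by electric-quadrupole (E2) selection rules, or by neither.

neither

Δl = 5 − 0 = +5; l_i + l_f = 5.
Δm_l = -5.
E1 (Δl = ±1, |Δm_l| ≤ 1): not satisfied.
E2 (Δl = 0,±2, l_i+l_f ≥ 2, |Δm_l| ≤ 2): not satisfied.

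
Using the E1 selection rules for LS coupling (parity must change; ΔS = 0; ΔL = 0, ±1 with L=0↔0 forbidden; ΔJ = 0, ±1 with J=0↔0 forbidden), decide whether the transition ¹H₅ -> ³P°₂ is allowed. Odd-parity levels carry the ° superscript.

forbidden

Initial level: S=0, L=5, J=5, parity even. Final level: S=1, L=1, J=2, parity odd.
Parity must change: even → odd — satisfied.
ΔS = 0: S: 0 → 1 — violated.
ΔL = 0, ±1 (not L=0↔0): L: 5 → 1, ΔL = -4 — violated.
ΔJ = 0, ±1 (not J=0↔0): J: 5 → 2, ΔJ = -3 — violated.
Rule(s) violated: ΔS, ΔL, ΔJ.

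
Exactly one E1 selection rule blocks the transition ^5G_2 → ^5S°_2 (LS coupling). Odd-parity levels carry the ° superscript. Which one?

the ΔL = 0, ±1 rule

Reading off the term symbols: S 2→2, L 4→0, J 2→2, parity even→odd.
Parity must change: even → odd — ok.
ΔS = 0: S: 2 → 2 — ok.
ΔL = 0, ±1 (not L=0↔0): L: 4 → 0, ΔL = -4 — fails.
ΔJ = 0, ±1 (not J=0↔0): J: 2 → 2, ΔJ = +0 — ok.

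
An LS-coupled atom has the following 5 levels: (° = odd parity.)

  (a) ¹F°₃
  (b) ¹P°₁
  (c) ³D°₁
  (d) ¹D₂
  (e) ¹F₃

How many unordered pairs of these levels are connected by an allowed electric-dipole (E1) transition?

3

(a)–(b): forbidden (parity, ΔL, ΔJ).
(a)–(c): forbidden (parity, ΔS, ΔJ).
(a)–(d): allowed.
(a)–(e): allowed.
(b)–(c): forbidden (parity, ΔS).
(b)–(d): allowed.
(b)–(e): forbidden (ΔL, ΔJ).
(c)–(d): forbidden (ΔS).
(c)–(e): forbidden (ΔS, ΔJ).
(d)–(e): forbidden (parity).
Allowed pairs: 3 of 10.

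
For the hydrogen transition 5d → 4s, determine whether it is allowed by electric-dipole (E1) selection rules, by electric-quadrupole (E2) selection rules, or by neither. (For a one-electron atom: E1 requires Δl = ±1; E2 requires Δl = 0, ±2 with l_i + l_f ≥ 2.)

E2

Δl = 0 − 2 = -2; l_i + l_f = 2.
E1 (Δl = ±1): not satisfied.
E2 (Δl = 0,±2, l_i+l_f ≥ 2): satisfied.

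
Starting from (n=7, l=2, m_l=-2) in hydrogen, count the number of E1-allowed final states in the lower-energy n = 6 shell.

E1 requires Δl = ±1, so l_f ∈ {1, 3}; with 0 ≤ l_f ≤ n_f−1 = 5, the allowed l_f values are {1, 3}.
For l_f = 1: m_f ∈ {m_i−1, m_i, m_i+1} ∩ [−1, 1] = {-1} → 1 state.
For l_f = 3: m_f ∈ {m_i−1, m_i, m_i+1} ∩ [−3, 3] = {-3, -2, -1} → 3 states.
Total: 4.

4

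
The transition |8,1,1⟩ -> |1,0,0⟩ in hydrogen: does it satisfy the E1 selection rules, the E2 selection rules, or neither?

Δl = 0 − 1 = -1; l_i + l_f = 1.
Δm_l = -1.
E1 (Δl = ±1, |Δm_l| ≤ 1): satisfied.
E2 (Δl = 0,±2, l_i+l_f ≥ 2, |Δm_l| ≤ 2): not satisfied.

E1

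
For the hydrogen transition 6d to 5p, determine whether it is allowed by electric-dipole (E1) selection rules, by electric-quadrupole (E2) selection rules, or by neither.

E1

Δl = 1 − 2 = -1; l_i + l_f = 3.
E1 (Δl = ±1): satisfied.
E2 (Δl = 0,±2, l_i+l_f ≥ 2): not satisfied.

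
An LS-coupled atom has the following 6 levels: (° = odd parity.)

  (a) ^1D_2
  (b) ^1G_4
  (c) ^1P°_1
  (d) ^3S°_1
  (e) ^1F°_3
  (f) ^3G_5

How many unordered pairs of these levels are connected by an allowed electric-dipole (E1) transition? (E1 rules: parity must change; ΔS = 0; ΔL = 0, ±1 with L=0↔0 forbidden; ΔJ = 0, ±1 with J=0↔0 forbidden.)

3

(a)–(b): forbidden (parity, ΔL, ΔJ).
(a)–(c): allowed.
(a)–(d): forbidden (ΔS, ΔL).
(a)–(e): allowed.
(a)–(f): forbidden (parity, ΔS, ΔL, ΔJ).
(b)–(c): forbidden (ΔL, ΔJ).
(b)–(d): forbidden (ΔS, ΔL, ΔJ).
(b)–(e): allowed.
(b)–(f): forbidden (parity, ΔS).
(c)–(d): forbidden (parity, ΔS).
(c)–(e): forbidden (parity, ΔL, ΔJ).
(c)–(f): forbidden (ΔS, ΔL, ΔJ).
(d)–(e): forbidden (parity, ΔS, ΔL, ΔJ).
(d)–(f): forbidden (ΔL, ΔJ).
(e)–(f): forbidden (ΔS, ΔJ).
Allowed pairs: 3 of 15.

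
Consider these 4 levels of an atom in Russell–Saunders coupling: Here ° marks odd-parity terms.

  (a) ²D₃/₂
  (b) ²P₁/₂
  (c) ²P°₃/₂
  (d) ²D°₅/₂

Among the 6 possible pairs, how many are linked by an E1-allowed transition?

(a)–(b): forbidden (parity).
(a)–(c): allowed.
(a)–(d): allowed.
(b)–(c): allowed.
(b)–(d): forbidden (ΔJ).
(c)–(d): forbidden (parity).
Allowed pairs: 3 of 6.

3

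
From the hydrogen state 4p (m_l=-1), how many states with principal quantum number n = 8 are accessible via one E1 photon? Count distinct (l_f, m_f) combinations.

E1 requires Δl = ±1, so l_f ∈ {0, 2}; with 0 ≤ l_f ≤ n_f−1 = 7, the allowed l_f values are {0, 2}.
For l_f = 0: m_f ∈ {m_i−1, m_i, m_i+1} ∩ [−0, 0] = {0} → 1 state.
For l_f = 2: m_f ∈ {m_i−1, m_i, m_i+1} ∩ [−2, 2] = {-2, -1, 0} → 3 states.
Total: 4.

4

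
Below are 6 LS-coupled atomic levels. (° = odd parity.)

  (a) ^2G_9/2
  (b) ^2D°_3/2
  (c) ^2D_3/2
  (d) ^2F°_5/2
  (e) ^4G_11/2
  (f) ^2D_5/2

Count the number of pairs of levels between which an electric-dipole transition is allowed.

4

(a)–(b): forbidden (ΔL, ΔJ).
(a)–(c): forbidden (parity, ΔL, ΔJ).
(a)–(d): forbidden (ΔJ).
(a)–(e): forbidden (parity, ΔS).
(a)–(f): forbidden (parity, ΔL, ΔJ).
(b)–(c): allowed.
(b)–(d): forbidden (parity).
(b)–(e): forbidden (ΔS, ΔL, ΔJ).
(b)–(f): allowed.
(c)–(d): allowed.
(c)–(e): forbidden (parity, ΔS, ΔL, ΔJ).
(c)–(f): forbidden (parity).
(d)–(e): forbidden (ΔS, ΔJ).
(d)–(f): allowed.
(e)–(f): forbidden (parity, ΔS, ΔL, ΔJ).
Allowed pairs: 4 of 15.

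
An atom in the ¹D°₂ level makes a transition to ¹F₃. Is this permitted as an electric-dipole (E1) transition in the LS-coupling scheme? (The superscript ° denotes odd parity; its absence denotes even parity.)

allowed

Reading off the term symbols: S 0→0, L 2→3, J 2→3, parity odd→even.
ΔL = 0, ±1 (not L=0↔0): L: 2 → 3, ΔL = +1 — passes.
Parity must change: odd → even — passes.
ΔS = 0: S: 0 → 0 — passes.
ΔJ = 0, ±1 (not J=0↔0): J: 2 → 3, ΔJ = +1 — passes.
All four E1 rules are satisfied.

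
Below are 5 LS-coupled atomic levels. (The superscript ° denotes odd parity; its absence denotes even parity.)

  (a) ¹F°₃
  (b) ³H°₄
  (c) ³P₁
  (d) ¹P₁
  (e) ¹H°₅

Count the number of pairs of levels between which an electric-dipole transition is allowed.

(a)–(b): forbidden (parity, ΔS, ΔL).
(a)–(c): forbidden (ΔS, ΔL, ΔJ).
(a)–(d): forbidden (ΔL, ΔJ).
(a)–(e): forbidden (parity, ΔL, ΔJ).
(b)–(c): forbidden (ΔL, ΔJ).
(b)–(d): forbidden (ΔS, ΔL, ΔJ).
(b)–(e): forbidden (parity, ΔS).
(c)–(d): forbidden (parity, ΔS).
(c)–(e): forbidden (ΔS, ΔL, ΔJ).
(d)–(e): forbidden (ΔL, ΔJ).
Allowed pairs: 0 of 10.

0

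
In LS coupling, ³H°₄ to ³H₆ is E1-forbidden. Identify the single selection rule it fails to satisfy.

Initial level: S=1, L=5, J=4, parity odd. Final level: S=1, L=5, J=6, parity even.
Parity must change: odd → even — ✓.
ΔS = 0: S: 1 → 1 — ✓.
ΔL = 0, ±1 (not L=0↔0): L: 5 → 5, ΔL = +0 — ✓.
ΔJ = 0, ±1 (not J=0↔0): J: 4 → 6, ΔJ = +2 — ✗.

the ΔJ = 0, ±1 rule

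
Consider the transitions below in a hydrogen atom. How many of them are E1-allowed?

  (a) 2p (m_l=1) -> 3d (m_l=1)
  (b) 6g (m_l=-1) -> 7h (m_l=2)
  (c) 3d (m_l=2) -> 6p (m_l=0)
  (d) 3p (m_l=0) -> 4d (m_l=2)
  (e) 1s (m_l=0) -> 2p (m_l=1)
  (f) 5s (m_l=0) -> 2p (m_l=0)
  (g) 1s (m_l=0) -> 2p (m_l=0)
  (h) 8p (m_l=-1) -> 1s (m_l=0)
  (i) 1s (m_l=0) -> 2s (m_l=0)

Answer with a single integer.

(a) allowed
(b) forbidden — Δm_l = +3 (E1 requires Δm_l = 0, ±1)
(c) forbidden — Δm_l = -2 (E1 requires Δm_l = 0, ±1)
(d) forbidden — Δm_l = +2 (E1 requires Δm_l = 0, ±1)
(e) allowed
(f) allowed
(g) allowed
(h) allowed
(i) forbidden — Δl = +0 (E1 requires Δl = ±1)
Total allowed: 5 of 9.

5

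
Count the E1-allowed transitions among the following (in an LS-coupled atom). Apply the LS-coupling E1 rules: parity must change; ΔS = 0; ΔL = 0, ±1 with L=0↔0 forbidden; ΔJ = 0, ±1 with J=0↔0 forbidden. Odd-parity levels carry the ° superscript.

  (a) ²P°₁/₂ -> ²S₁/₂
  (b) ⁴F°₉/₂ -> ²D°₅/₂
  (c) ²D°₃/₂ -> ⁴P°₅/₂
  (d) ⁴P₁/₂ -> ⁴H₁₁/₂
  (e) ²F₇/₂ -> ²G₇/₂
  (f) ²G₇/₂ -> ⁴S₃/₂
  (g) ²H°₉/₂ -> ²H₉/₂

2

(a) allowed
(b) forbidden (parity, ΔS, ΔJ fail)
(c) forbidden (parity, ΔS fail)
(d) forbidden (parity, ΔL, ΔJ fail)
(e) forbidden (parity fails)
(f) forbidden (parity, ΔS, ΔL, ΔJ fail)
(g) allowed
Total allowed: 2 of 7.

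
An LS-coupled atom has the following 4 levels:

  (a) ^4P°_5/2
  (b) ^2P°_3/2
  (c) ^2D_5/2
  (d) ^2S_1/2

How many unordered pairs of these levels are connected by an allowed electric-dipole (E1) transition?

2

(a)–(b): forbidden (parity, ΔS).
(a)–(c): forbidden (ΔS).
(a)–(d): forbidden (ΔS, ΔJ).
(b)–(c): allowed.
(b)–(d): allowed.
(c)–(d): forbidden (parity, ΔL, ΔJ).
Allowed pairs: 2 of 6.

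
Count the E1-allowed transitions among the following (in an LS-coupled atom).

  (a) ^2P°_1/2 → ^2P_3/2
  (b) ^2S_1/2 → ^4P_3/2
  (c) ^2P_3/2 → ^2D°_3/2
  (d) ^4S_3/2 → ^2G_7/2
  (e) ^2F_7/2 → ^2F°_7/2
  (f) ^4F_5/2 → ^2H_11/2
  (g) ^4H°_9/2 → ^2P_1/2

(a) allowed
(b) forbidden (parity, ΔS fail)
(c) allowed
(d) forbidden (parity, ΔS, ΔL, ΔJ fail)
(e) allowed
(f) forbidden (parity, ΔS, ΔL, ΔJ fail)
(g) forbidden (ΔS, ΔL, ΔJ fail)
Total allowed: 3 of 7.

3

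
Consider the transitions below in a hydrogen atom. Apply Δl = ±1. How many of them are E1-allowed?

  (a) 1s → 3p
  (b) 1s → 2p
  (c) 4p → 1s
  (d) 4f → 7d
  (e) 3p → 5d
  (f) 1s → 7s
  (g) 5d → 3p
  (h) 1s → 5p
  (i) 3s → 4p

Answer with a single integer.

(a) allowed
(b) allowed
(c) allowed
(d) allowed
(e) allowed
(f) forbidden — Δl = +0 (E1 requires Δl = ±1)
(g) allowed
(h) allowed
(i) allowed
Total allowed: 8 of 9.

8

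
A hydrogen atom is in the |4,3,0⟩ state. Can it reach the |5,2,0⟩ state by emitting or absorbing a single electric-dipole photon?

allowed

Initial l = 3, final l = 2, so Δl = -1. E1 requires Δl = ±1: ✓.
m_l: 0 → 0 (Δm_l = +0). |Δm_l| ≤ 1 ✓.
All E1 selection rules are satisfied.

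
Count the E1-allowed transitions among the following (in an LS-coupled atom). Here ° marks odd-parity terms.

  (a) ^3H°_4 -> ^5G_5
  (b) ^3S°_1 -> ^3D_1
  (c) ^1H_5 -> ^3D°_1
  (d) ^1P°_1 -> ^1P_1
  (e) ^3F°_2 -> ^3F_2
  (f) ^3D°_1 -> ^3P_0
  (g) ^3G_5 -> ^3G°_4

(a) forbidden (ΔS fails)
(b) forbidden (ΔL fails)
(c) forbidden (ΔS, ΔL, ΔJ fail)
(d) allowed
(e) allowed
(f) allowed
(g) allowed
Total allowed: 4 of 7.

4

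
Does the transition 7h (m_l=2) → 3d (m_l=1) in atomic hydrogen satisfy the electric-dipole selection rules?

forbidden

Δl = 2 − 5 = -3; the E1 rule Δl = ±1 is ✗.
Δm_l = 1 − (2) = -1. E1 requires Δm_l = 0, ±1: ✓.
The transition is electric-dipole forbidden.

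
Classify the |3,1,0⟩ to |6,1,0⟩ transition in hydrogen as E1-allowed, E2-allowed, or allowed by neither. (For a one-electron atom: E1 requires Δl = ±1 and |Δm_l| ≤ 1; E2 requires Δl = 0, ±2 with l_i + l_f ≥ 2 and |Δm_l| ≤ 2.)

Δl = 1 − 1 = +0; l_i + l_f = 2.
Δm_l = +0.
E1 (Δl = ±1, |Δm_l| ≤ 1): not satisfied.
E2 (Δl = 0,±2, l_i+l_f ≥ 2, |Δm_l| ≤ 2): satisfied.

E2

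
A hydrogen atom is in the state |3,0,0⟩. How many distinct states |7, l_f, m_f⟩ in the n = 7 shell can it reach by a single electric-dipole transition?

3

E1 requires Δl = ±1, so l_f ∈ {-1, 1}; with 0 ≤ l_f ≤ n_f−1 = 6, the allowed l_f values are {1}.
For l_f = 1: m_f ∈ {m_i−1, m_i, m_i+1} ∩ [−1, 1] = {-1, 0, 1} → 3 states.
Total: 3.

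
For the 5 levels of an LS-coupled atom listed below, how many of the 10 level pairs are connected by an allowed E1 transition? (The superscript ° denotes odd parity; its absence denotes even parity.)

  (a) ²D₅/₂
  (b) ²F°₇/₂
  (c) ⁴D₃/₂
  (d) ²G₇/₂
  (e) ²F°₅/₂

4

(a)–(b): allowed.
(a)–(c): forbidden (parity, ΔS).
(a)–(d): forbidden (parity, ΔL).
(a)–(e): allowed.
(b)–(c): forbidden (ΔS, ΔJ).
(b)–(d): allowed.
(b)–(e): forbidden (parity).
(c)–(d): forbidden (parity, ΔS, ΔL, ΔJ).
(c)–(e): forbidden (ΔS).
(d)–(e): allowed.
Allowed pairs: 4 of 10.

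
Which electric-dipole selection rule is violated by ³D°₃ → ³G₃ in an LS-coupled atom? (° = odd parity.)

the ΔL = 0, ±1 rule

Parity must change: odd → even — passes.
ΔS = 0: S: 1 → 1 — passes.
ΔL = 0, ±1 (not L=0↔0): L: 2 → 4, ΔL = +2 — fails.
ΔJ = 0, ±1 (not J=0↔0): J: 3 → 3, ΔJ = +0 — passes.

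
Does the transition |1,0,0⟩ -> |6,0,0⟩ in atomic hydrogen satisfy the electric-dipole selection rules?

forbidden

Δl = 0 − 0 = +0; the E1 rule Δl = ±1 is fails.
m_l: 0 → 0 (Δm_l = +0). |Δm_l| ≤ 1 passes.
The transition is electric-dipole forbidden.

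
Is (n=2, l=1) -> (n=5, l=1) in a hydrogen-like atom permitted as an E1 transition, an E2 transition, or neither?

E2

Δl = 1 − 1 = +0; l_i + l_f = 2.
E1 (Δl = ±1): not satisfied.
E2 (Δl = 0,±2, l_i+l_f ≥ 2): satisfied.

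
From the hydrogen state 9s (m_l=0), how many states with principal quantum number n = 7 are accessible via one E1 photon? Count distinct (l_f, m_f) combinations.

E1 requires Δl = ±1, so l_f ∈ {-1, 1}; with 0 ≤ l_f ≤ n_f−1 = 6, the allowed l_f values are {1}.
For l_f = 1: m_f ∈ {m_i−1, m_i, m_i+1} ∩ [−1, 1] = {-1, 0, 1} → 3 states.
Total: 3.

3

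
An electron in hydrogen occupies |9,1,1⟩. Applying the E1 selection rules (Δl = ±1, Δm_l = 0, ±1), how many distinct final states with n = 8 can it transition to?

4

E1 requires Δl = ±1, so l_f ∈ {0, 2}; with 0 ≤ l_f ≤ n_f−1 = 7, the allowed l_f values are {0, 2}.
For l_f = 0: m_f ∈ {m_i−1, m_i, m_i+1} ∩ [−0, 0] = {0} → 1 state.
For l_f = 2: m_f ∈ {m_i−1, m_i, m_i+1} ∩ [−2, 2] = {0, 1, 2} → 3 states.
Total: 4.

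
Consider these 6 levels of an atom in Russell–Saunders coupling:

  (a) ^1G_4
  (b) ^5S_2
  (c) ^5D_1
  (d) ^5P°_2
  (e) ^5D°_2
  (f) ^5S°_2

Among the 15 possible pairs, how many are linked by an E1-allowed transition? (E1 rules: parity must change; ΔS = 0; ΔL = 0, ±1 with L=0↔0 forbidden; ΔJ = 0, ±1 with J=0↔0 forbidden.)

3

(a)–(b): forbidden (parity, ΔS, ΔL, ΔJ).
(a)–(c): forbidden (parity, ΔS, ΔL, ΔJ).
(a)–(d): forbidden (ΔS, ΔL, ΔJ).
(a)–(e): forbidden (ΔS, ΔL, ΔJ).
(a)–(f): forbidden (ΔS, ΔL, ΔJ).
(b)–(c): forbidden (parity, ΔL).
(b)–(d): allowed.
(b)–(e): forbidden (ΔL).
(b)–(f): forbidden (ΔL).
(c)–(d): allowed.
(c)–(e): allowed.
(c)–(f): forbidden (ΔL).
(d)–(e): forbidden (parity).
(d)–(f): forbidden (parity).
(e)–(f): forbidden (parity, ΔL).
Allowed pairs: 3 of 15.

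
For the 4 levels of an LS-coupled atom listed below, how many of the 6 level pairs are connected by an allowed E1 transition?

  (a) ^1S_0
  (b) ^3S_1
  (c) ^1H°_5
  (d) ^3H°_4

(a)–(b): forbidden (parity, ΔS, ΔL).
(a)–(c): forbidden (ΔL, ΔJ).
(a)–(d): forbidden (ΔS, ΔL, ΔJ).
(b)–(c): forbidden (ΔS, ΔL, ΔJ).
(b)–(d): forbidden (ΔL, ΔJ).
(c)–(d): forbidden (parity, ΔS).
Allowed pairs: 0 of 6.

0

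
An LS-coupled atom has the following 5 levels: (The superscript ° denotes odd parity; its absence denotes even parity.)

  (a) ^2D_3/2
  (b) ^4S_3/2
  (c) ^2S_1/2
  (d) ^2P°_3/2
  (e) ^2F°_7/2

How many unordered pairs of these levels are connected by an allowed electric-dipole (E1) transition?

(a)–(b): forbidden (parity, ΔS, ΔL).
(a)–(c): forbidden (parity, ΔL).
(a)–(d): allowed.
(a)–(e): forbidden (ΔJ).
(b)–(c): forbidden (parity, ΔS, ΔL).
(b)–(d): forbidden (ΔS).
(b)–(e): forbidden (ΔS, ΔL, ΔJ).
(c)–(d): allowed.
(c)–(e): forbidden (ΔL, ΔJ).
(d)–(e): forbidden (parity, ΔL, ΔJ).
Allowed pairs: 2 of 10.

2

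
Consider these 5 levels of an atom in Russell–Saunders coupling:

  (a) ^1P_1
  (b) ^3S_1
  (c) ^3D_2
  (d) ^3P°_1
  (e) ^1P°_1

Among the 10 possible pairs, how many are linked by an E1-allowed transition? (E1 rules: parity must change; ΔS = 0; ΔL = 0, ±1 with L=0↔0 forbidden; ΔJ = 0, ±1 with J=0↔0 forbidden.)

(a)–(b): forbidden (parity, ΔS).
(a)–(c): forbidden (parity, ΔS).
(a)–(d): forbidden (ΔS).
(a)–(e): allowed.
(b)–(c): forbidden (parity, ΔL).
(b)–(d): allowed.
(b)–(e): forbidden (ΔS).
(c)–(d): allowed.
(c)–(e): forbidden (ΔS).
(d)–(e): forbidden (parity, ΔS).
Allowed pairs: 3 of 10.

3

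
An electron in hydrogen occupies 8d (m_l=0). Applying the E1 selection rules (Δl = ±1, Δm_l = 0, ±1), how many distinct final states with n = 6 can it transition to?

E1 requires Δl = ±1, so l_f ∈ {1, 3}; with 0 ≤ l_f ≤ n_f−1 = 5, the allowed l_f values are {1, 3}.
For l_f = 1: m_f ∈ {m_i−1, m_i, m_i+1} ∩ [−1, 1] = {-1, 0, 1} → 3 states.
For l_f = 3: m_f ∈ {m_i−1, m_i, m_i+1} ∩ [−3, 3] = {-1, 0, 1} → 3 states.
Total: 6.

6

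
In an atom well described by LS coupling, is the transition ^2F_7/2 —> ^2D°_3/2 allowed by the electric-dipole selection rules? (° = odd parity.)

Reading off the term symbols: S 1/2→1/2, L 3→2, J 7/2→3/2, parity even→odd.
Parity must change: even → odd — ✓.
ΔS = 0: S: 1/2 → 1/2 — ✓.
ΔJ = 0, ±1 (not J=0↔0): J: 7/2 → 3/2, ΔJ = -2 — ✗.
ΔL = 0, ±1 (not L=0↔0): L: 3 → 2, ΔL = -1 — ✓.
Rule(s) violated: ΔJ.

forbidden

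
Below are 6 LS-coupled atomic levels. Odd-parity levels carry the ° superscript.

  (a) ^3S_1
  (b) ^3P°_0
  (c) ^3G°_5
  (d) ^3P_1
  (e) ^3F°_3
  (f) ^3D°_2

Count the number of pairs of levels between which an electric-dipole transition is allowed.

(a)–(b): allowed.
(a)–(c): forbidden (ΔL, ΔJ).
(a)–(d): forbidden (parity).
(a)–(e): forbidden (ΔL, ΔJ).
(a)–(f): forbidden (ΔL).
(b)–(c): forbidden (parity, ΔL, ΔJ).
(b)–(d): allowed.
(b)–(e): forbidden (parity, ΔL, ΔJ).
(b)–(f): forbidden (parity, ΔJ).
(c)–(d): forbidden (ΔL, ΔJ).
(c)–(e): forbidden (parity, ΔJ).
(c)–(f): forbidden (parity, ΔL, ΔJ).
(d)–(e): forbidden (ΔL, ΔJ).
(d)–(f): allowed.
(e)–(f): forbidden (parity).
Allowed pairs: 3 of 15.

3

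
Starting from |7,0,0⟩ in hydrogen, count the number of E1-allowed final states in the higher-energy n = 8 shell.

E1 requires Δl = ±1, so l_f ∈ {-1, 1}; with 0 ≤ l_f ≤ n_f−1 = 7, the allowed l_f values are {1}.
For l_f = 1: m_f ∈ {m_i−1, m_i, m_i+1} ∩ [−1, 1] = {-1, 0, 1} → 3 states.
Total: 3.

3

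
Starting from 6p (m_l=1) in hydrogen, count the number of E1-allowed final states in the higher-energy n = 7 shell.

4

E1 requires Δl = ±1, so l_f ∈ {0, 2}; with 0 ≤ l_f ≤ n_f−1 = 6, the allowed l_f values are {0, 2}.
For l_f = 0: m_f ∈ {m_i−1, m_i, m_i+1} ∩ [−0, 0] = {0} → 1 state.
For l_f = 2: m_f ∈ {m_i−1, m_i, m_i+1} ∩ [−2, 2] = {0, 1, 2} → 3 states.
Total: 4.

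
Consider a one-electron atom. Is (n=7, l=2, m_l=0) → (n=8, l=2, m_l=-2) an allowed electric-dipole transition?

Δl = 2 − 2 = +0; the E1 rule Δl = ±1 is fails.
m_l: 0 → -2 (Δm_l = -2). |Δm_l| ≤ 1 fails.
The transition is electric-dipole forbidden.

forbidden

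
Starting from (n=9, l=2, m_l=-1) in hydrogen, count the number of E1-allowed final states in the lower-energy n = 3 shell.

2

E1 requires Δl = ±1, so l_f ∈ {1, 3}; with 0 ≤ l_f ≤ n_f−1 = 2, the allowed l_f values are {1}.
For l_f = 1: m_f ∈ {m_i−1, m_i, m_i+1} ∩ [−1, 1] = {-1, 0} → 2 states.
Total: 2.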